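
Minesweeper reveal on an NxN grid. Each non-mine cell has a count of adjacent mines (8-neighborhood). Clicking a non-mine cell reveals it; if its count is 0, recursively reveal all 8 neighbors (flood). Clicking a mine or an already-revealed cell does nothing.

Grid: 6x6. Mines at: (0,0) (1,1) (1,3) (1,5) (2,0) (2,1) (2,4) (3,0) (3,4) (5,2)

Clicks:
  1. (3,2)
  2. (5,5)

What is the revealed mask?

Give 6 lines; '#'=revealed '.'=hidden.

Answer: ......
......
......
..#...
...###
...###

Derivation:
Click 1 (3,2) count=1: revealed 1 new [(3,2)] -> total=1
Click 2 (5,5) count=0: revealed 6 new [(4,3) (4,4) (4,5) (5,3) (5,4) (5,5)] -> total=7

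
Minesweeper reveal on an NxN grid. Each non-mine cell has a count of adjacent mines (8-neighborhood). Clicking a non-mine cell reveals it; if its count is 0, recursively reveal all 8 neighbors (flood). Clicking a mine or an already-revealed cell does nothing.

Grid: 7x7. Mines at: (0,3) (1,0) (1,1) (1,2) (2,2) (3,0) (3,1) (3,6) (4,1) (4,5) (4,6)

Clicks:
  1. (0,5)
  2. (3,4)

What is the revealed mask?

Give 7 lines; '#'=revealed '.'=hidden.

Click 1 (0,5) count=0: revealed 14 new [(0,4) (0,5) (0,6) (1,3) (1,4) (1,5) (1,6) (2,3) (2,4) (2,5) (2,6) (3,3) (3,4) (3,5)] -> total=14
Click 2 (3,4) count=1: revealed 0 new [(none)] -> total=14

Answer: ....###
...####
...####
...###.
.......
.......
.......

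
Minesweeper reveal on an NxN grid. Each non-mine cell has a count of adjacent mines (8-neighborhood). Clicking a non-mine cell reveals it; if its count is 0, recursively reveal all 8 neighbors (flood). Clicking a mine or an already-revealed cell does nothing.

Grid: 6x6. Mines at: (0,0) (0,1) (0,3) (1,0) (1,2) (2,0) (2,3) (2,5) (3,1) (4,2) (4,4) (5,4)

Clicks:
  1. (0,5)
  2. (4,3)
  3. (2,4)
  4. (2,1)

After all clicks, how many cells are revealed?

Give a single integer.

Answer: 7

Derivation:
Click 1 (0,5) count=0: revealed 4 new [(0,4) (0,5) (1,4) (1,5)] -> total=4
Click 2 (4,3) count=3: revealed 1 new [(4,3)] -> total=5
Click 3 (2,4) count=2: revealed 1 new [(2,4)] -> total=6
Click 4 (2,1) count=4: revealed 1 new [(2,1)] -> total=7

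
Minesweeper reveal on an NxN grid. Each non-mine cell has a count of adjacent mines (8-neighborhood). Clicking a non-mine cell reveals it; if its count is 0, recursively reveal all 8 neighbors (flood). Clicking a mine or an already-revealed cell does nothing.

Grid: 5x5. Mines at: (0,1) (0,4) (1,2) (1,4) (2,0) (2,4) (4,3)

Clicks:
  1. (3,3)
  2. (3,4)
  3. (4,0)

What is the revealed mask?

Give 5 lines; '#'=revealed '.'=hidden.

Answer: .....
.....
.....
#####
###..

Derivation:
Click 1 (3,3) count=2: revealed 1 new [(3,3)] -> total=1
Click 2 (3,4) count=2: revealed 1 new [(3,4)] -> total=2
Click 3 (4,0) count=0: revealed 6 new [(3,0) (3,1) (3,2) (4,0) (4,1) (4,2)] -> total=8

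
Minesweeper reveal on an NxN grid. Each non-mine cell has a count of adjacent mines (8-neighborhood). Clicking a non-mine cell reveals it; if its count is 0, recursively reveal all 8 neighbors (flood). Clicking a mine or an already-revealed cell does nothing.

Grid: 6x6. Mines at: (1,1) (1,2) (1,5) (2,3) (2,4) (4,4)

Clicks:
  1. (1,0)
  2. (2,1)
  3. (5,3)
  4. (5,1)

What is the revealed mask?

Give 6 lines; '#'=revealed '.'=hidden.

Click 1 (1,0) count=1: revealed 1 new [(1,0)] -> total=1
Click 2 (2,1) count=2: revealed 1 new [(2,1)] -> total=2
Click 3 (5,3) count=1: revealed 1 new [(5,3)] -> total=3
Click 4 (5,1) count=0: revealed 13 new [(2,0) (2,2) (3,0) (3,1) (3,2) (3,3) (4,0) (4,1) (4,2) (4,3) (5,0) (5,1) (5,2)] -> total=16

Answer: ......
#.....
###...
####..
####..
####..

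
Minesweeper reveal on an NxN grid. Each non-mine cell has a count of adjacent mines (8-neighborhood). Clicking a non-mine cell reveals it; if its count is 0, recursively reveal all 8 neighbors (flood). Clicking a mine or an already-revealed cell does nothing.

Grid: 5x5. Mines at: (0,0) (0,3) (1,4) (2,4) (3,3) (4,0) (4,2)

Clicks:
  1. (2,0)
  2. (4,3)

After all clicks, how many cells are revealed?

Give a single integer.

Answer: 10

Derivation:
Click 1 (2,0) count=0: revealed 9 new [(1,0) (1,1) (1,2) (2,0) (2,1) (2,2) (3,0) (3,1) (3,2)] -> total=9
Click 2 (4,3) count=2: revealed 1 new [(4,3)] -> total=10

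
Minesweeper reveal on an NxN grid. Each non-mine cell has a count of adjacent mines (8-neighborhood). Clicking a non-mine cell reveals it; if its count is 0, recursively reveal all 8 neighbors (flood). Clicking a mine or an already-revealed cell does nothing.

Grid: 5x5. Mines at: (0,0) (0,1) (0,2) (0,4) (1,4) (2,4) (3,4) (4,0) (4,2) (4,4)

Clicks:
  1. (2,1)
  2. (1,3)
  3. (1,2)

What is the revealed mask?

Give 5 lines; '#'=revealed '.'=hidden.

Click 1 (2,1) count=0: revealed 12 new [(1,0) (1,1) (1,2) (1,3) (2,0) (2,1) (2,2) (2,3) (3,0) (3,1) (3,2) (3,3)] -> total=12
Click 2 (1,3) count=4: revealed 0 new [(none)] -> total=12
Click 3 (1,2) count=2: revealed 0 new [(none)] -> total=12

Answer: .....
####.
####.
####.
.....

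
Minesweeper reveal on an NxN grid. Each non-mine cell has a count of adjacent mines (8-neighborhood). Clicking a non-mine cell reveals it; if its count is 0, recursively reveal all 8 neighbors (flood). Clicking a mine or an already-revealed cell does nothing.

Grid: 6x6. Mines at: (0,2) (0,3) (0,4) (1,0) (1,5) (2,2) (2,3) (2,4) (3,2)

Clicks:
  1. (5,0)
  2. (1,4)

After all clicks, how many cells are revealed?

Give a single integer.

Answer: 20

Derivation:
Click 1 (5,0) count=0: revealed 19 new [(2,0) (2,1) (3,0) (3,1) (3,3) (3,4) (3,5) (4,0) (4,1) (4,2) (4,3) (4,4) (4,5) (5,0) (5,1) (5,2) (5,3) (5,4) (5,5)] -> total=19
Click 2 (1,4) count=5: revealed 1 new [(1,4)] -> total=20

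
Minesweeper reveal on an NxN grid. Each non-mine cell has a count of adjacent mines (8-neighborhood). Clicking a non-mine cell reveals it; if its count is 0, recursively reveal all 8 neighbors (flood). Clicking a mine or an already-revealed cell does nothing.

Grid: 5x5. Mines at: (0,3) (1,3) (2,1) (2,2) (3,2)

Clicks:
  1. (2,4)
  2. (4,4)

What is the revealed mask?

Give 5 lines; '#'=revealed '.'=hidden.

Answer: .....
.....
...##
...##
...##

Derivation:
Click 1 (2,4) count=1: revealed 1 new [(2,4)] -> total=1
Click 2 (4,4) count=0: revealed 5 new [(2,3) (3,3) (3,4) (4,3) (4,4)] -> total=6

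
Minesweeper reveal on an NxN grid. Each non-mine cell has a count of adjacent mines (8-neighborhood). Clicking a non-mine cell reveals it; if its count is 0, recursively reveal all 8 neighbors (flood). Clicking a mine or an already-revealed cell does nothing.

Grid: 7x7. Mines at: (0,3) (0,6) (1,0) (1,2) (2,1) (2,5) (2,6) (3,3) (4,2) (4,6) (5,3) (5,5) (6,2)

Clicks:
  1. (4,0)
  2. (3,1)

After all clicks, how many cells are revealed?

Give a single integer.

Click 1 (4,0) count=0: revealed 8 new [(3,0) (3,1) (4,0) (4,1) (5,0) (5,1) (6,0) (6,1)] -> total=8
Click 2 (3,1) count=2: revealed 0 new [(none)] -> total=8

Answer: 8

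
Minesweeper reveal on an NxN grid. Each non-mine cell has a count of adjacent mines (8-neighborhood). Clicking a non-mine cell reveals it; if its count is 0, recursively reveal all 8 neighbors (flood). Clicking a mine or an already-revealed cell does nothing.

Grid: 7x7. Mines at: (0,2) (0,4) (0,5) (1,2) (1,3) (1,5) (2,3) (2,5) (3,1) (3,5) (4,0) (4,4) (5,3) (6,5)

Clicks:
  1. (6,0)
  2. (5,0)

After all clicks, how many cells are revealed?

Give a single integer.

Click 1 (6,0) count=0: revealed 6 new [(5,0) (5,1) (5,2) (6,0) (6,1) (6,2)] -> total=6
Click 2 (5,0) count=1: revealed 0 new [(none)] -> total=6

Answer: 6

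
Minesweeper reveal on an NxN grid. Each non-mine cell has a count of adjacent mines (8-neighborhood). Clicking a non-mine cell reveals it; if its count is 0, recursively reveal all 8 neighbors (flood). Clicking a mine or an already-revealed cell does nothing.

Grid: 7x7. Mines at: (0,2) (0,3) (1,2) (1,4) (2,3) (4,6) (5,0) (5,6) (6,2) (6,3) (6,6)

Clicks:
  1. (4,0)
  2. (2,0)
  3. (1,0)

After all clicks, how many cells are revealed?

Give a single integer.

Answer: 24

Derivation:
Click 1 (4,0) count=1: revealed 1 new [(4,0)] -> total=1
Click 2 (2,0) count=0: revealed 23 new [(0,0) (0,1) (1,0) (1,1) (2,0) (2,1) (2,2) (3,0) (3,1) (3,2) (3,3) (3,4) (3,5) (4,1) (4,2) (4,3) (4,4) (4,5) (5,1) (5,2) (5,3) (5,4) (5,5)] -> total=24
Click 3 (1,0) count=0: revealed 0 new [(none)] -> total=24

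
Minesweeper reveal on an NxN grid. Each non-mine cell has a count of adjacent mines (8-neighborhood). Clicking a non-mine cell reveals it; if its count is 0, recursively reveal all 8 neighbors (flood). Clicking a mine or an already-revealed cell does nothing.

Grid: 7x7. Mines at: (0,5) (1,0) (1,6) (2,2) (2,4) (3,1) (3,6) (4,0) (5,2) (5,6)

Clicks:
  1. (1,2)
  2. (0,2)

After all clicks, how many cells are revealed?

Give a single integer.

Click 1 (1,2) count=1: revealed 1 new [(1,2)] -> total=1
Click 2 (0,2) count=0: revealed 7 new [(0,1) (0,2) (0,3) (0,4) (1,1) (1,3) (1,4)] -> total=8

Answer: 8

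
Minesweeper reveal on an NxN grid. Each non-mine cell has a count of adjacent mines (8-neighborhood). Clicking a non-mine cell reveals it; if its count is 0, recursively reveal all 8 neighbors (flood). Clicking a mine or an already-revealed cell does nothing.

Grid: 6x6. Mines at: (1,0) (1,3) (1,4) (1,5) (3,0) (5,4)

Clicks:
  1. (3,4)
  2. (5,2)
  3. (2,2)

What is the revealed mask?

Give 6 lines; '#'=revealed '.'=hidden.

Click 1 (3,4) count=0: revealed 20 new [(2,1) (2,2) (2,3) (2,4) (2,5) (3,1) (3,2) (3,3) (3,4) (3,5) (4,0) (4,1) (4,2) (4,3) (4,4) (4,5) (5,0) (5,1) (5,2) (5,3)] -> total=20
Click 2 (5,2) count=0: revealed 0 new [(none)] -> total=20
Click 3 (2,2) count=1: revealed 0 new [(none)] -> total=20

Answer: ......
......
.#####
.#####
######
####..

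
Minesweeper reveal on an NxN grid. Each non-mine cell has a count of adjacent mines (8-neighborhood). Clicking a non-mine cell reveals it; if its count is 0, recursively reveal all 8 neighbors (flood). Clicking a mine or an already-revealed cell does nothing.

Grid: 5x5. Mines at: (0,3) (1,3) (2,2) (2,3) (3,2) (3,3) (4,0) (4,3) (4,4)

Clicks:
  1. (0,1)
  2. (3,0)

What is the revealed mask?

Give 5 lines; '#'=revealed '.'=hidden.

Answer: ###..
###..
##...
##...
.....

Derivation:
Click 1 (0,1) count=0: revealed 10 new [(0,0) (0,1) (0,2) (1,0) (1,1) (1,2) (2,0) (2,1) (3,0) (3,1)] -> total=10
Click 2 (3,0) count=1: revealed 0 new [(none)] -> total=10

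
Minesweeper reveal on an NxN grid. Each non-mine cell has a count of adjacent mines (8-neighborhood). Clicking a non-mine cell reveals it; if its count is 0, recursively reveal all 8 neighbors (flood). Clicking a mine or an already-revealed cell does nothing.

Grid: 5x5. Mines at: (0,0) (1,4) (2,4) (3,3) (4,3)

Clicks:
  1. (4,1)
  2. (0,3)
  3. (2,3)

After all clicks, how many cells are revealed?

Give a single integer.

Click 1 (4,1) count=0: revealed 17 new [(0,1) (0,2) (0,3) (1,0) (1,1) (1,2) (1,3) (2,0) (2,1) (2,2) (2,3) (3,0) (3,1) (3,2) (4,0) (4,1) (4,2)] -> total=17
Click 2 (0,3) count=1: revealed 0 new [(none)] -> total=17
Click 3 (2,3) count=3: revealed 0 new [(none)] -> total=17

Answer: 17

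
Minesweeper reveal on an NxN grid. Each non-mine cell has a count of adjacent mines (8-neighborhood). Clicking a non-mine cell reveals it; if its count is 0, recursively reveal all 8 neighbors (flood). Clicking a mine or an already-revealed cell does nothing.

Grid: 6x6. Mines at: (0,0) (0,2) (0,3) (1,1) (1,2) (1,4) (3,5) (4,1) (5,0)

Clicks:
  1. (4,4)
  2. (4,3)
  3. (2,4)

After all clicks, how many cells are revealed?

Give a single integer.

Answer: 14

Derivation:
Click 1 (4,4) count=1: revealed 1 new [(4,4)] -> total=1
Click 2 (4,3) count=0: revealed 13 new [(2,2) (2,3) (2,4) (3,2) (3,3) (3,4) (4,2) (4,3) (4,5) (5,2) (5,3) (5,4) (5,5)] -> total=14
Click 3 (2,4) count=2: revealed 0 new [(none)] -> total=14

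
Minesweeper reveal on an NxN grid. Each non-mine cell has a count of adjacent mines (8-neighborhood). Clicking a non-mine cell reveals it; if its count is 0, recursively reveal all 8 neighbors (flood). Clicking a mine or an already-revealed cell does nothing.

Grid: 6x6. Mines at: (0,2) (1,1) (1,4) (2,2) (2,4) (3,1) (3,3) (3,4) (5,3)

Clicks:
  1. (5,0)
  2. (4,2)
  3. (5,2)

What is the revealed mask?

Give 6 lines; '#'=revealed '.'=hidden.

Answer: ......
......
......
......
###...
###...

Derivation:
Click 1 (5,0) count=0: revealed 6 new [(4,0) (4,1) (4,2) (5,0) (5,1) (5,2)] -> total=6
Click 2 (4,2) count=3: revealed 0 new [(none)] -> total=6
Click 3 (5,2) count=1: revealed 0 new [(none)] -> total=6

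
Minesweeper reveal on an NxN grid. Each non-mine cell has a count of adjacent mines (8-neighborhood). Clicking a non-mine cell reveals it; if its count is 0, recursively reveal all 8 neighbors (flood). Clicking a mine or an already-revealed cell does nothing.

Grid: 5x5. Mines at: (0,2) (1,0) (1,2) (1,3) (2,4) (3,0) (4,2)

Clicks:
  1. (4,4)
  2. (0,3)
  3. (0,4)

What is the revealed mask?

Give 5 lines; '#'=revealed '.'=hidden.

Answer: ...##
.....
.....
...##
...##

Derivation:
Click 1 (4,4) count=0: revealed 4 new [(3,3) (3,4) (4,3) (4,4)] -> total=4
Click 2 (0,3) count=3: revealed 1 new [(0,3)] -> total=5
Click 3 (0,4) count=1: revealed 1 new [(0,4)] -> total=6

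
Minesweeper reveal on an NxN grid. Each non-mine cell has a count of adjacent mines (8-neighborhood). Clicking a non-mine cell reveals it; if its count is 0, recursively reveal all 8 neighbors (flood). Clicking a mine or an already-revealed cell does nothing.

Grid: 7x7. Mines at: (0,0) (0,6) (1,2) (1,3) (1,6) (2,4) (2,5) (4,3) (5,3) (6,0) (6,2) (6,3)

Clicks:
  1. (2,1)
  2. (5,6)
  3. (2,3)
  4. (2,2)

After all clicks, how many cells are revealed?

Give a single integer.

Answer: 15

Derivation:
Click 1 (2,1) count=1: revealed 1 new [(2,1)] -> total=1
Click 2 (5,6) count=0: revealed 12 new [(3,4) (3,5) (3,6) (4,4) (4,5) (4,6) (5,4) (5,5) (5,6) (6,4) (6,5) (6,6)] -> total=13
Click 3 (2,3) count=3: revealed 1 new [(2,3)] -> total=14
Click 4 (2,2) count=2: revealed 1 new [(2,2)] -> total=15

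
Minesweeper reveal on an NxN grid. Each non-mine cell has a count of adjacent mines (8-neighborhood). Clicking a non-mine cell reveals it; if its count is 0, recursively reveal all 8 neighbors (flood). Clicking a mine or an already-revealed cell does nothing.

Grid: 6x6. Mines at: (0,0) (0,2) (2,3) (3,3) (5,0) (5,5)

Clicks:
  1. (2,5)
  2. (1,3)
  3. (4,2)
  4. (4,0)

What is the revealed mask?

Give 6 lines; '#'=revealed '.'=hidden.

Answer: ...###
...###
....##
....##
#.#.##
......

Derivation:
Click 1 (2,5) count=0: revealed 12 new [(0,3) (0,4) (0,5) (1,3) (1,4) (1,5) (2,4) (2,5) (3,4) (3,5) (4,4) (4,5)] -> total=12
Click 2 (1,3) count=2: revealed 0 new [(none)] -> total=12
Click 3 (4,2) count=1: revealed 1 new [(4,2)] -> total=13
Click 4 (4,0) count=1: revealed 1 new [(4,0)] -> total=14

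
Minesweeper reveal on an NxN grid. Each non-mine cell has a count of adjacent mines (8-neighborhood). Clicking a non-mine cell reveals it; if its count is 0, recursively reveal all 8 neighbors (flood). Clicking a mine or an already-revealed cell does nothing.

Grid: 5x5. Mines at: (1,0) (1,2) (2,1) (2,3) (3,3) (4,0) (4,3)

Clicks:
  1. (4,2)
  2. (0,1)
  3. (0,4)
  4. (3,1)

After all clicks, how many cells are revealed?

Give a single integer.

Click 1 (4,2) count=2: revealed 1 new [(4,2)] -> total=1
Click 2 (0,1) count=2: revealed 1 new [(0,1)] -> total=2
Click 3 (0,4) count=0: revealed 4 new [(0,3) (0,4) (1,3) (1,4)] -> total=6
Click 4 (3,1) count=2: revealed 1 new [(3,1)] -> total=7

Answer: 7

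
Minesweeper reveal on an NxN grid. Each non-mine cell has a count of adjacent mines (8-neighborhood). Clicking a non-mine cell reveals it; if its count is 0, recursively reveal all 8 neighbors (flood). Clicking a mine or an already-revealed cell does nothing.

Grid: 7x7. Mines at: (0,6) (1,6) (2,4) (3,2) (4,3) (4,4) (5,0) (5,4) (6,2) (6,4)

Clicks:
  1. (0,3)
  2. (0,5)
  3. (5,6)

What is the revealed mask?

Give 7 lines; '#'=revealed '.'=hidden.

Click 1 (0,3) count=0: revealed 20 new [(0,0) (0,1) (0,2) (0,3) (0,4) (0,5) (1,0) (1,1) (1,2) (1,3) (1,4) (1,5) (2,0) (2,1) (2,2) (2,3) (3,0) (3,1) (4,0) (4,1)] -> total=20
Click 2 (0,5) count=2: revealed 0 new [(none)] -> total=20
Click 3 (5,6) count=0: revealed 10 new [(2,5) (2,6) (3,5) (3,6) (4,5) (4,6) (5,5) (5,6) (6,5) (6,6)] -> total=30

Answer: ######.
######.
####.##
##...##
##...##
.....##
.....##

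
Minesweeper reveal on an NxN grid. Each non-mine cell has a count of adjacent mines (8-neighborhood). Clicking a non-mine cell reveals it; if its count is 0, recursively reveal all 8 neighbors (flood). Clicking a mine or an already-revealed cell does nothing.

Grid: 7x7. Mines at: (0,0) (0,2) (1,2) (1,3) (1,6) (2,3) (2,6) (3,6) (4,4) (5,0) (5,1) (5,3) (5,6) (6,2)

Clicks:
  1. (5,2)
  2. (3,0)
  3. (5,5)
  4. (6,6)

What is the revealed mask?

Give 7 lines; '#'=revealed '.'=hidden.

Click 1 (5,2) count=3: revealed 1 new [(5,2)] -> total=1
Click 2 (3,0) count=0: revealed 11 new [(1,0) (1,1) (2,0) (2,1) (2,2) (3,0) (3,1) (3,2) (4,0) (4,1) (4,2)] -> total=12
Click 3 (5,5) count=2: revealed 1 new [(5,5)] -> total=13
Click 4 (6,6) count=1: revealed 1 new [(6,6)] -> total=14

Answer: .......
##.....
###....
###....
###....
..#..#.
......#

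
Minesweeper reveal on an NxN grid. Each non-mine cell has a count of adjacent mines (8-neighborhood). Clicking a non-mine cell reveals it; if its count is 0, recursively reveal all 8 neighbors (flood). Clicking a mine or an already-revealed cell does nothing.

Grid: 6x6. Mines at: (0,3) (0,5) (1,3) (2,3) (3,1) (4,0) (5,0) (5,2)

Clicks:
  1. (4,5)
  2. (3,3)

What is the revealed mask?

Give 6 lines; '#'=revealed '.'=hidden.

Answer: ......
....##
....##
...###
...###
...###

Derivation:
Click 1 (4,5) count=0: revealed 13 new [(1,4) (1,5) (2,4) (2,5) (3,3) (3,4) (3,5) (4,3) (4,4) (4,5) (5,3) (5,4) (5,5)] -> total=13
Click 2 (3,3) count=1: revealed 0 new [(none)] -> total=13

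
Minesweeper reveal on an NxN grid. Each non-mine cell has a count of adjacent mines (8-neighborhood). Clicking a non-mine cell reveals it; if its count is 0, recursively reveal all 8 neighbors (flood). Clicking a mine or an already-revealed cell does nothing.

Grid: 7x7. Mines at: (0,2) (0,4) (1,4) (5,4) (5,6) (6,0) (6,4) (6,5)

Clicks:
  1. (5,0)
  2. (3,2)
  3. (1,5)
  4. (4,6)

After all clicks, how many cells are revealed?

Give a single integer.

Click 1 (5,0) count=1: revealed 1 new [(5,0)] -> total=1
Click 2 (3,2) count=0: revealed 37 new [(0,0) (0,1) (0,5) (0,6) (1,0) (1,1) (1,2) (1,3) (1,5) (1,6) (2,0) (2,1) (2,2) (2,3) (2,4) (2,5) (2,6) (3,0) (3,1) (3,2) (3,3) (3,4) (3,5) (3,6) (4,0) (4,1) (4,2) (4,3) (4,4) (4,5) (4,6) (5,1) (5,2) (5,3) (6,1) (6,2) (6,3)] -> total=38
Click 3 (1,5) count=2: revealed 0 new [(none)] -> total=38
Click 4 (4,6) count=1: revealed 0 new [(none)] -> total=38

Answer: 38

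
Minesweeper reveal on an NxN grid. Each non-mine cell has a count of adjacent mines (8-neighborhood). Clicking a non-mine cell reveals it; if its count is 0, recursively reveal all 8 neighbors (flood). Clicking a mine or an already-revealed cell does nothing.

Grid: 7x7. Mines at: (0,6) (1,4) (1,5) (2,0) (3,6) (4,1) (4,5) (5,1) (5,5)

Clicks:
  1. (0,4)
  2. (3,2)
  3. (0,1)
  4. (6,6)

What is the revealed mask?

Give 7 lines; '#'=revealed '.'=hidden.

Click 1 (0,4) count=2: revealed 1 new [(0,4)] -> total=1
Click 2 (3,2) count=1: revealed 1 new [(3,2)] -> total=2
Click 3 (0,1) count=0: revealed 24 new [(0,0) (0,1) (0,2) (0,3) (1,0) (1,1) (1,2) (1,3) (2,1) (2,2) (2,3) (2,4) (3,1) (3,3) (3,4) (4,2) (4,3) (4,4) (5,2) (5,3) (5,4) (6,2) (6,3) (6,4)] -> total=26
Click 4 (6,6) count=1: revealed 1 new [(6,6)] -> total=27

Answer: #####..
####...
.####..
.####..
..###..
..###..
..###.#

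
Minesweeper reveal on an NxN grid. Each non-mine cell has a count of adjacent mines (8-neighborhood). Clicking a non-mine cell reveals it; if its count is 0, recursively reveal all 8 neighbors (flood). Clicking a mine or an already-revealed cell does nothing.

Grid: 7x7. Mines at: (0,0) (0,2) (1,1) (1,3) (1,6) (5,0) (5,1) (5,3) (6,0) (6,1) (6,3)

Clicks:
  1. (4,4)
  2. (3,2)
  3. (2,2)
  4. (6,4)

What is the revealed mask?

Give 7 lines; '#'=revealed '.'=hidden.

Answer: .......
.......
#######
#######
#######
....###
....###

Derivation:
Click 1 (4,4) count=1: revealed 1 new [(4,4)] -> total=1
Click 2 (3,2) count=0: revealed 26 new [(2,0) (2,1) (2,2) (2,3) (2,4) (2,5) (2,6) (3,0) (3,1) (3,2) (3,3) (3,4) (3,5) (3,6) (4,0) (4,1) (4,2) (4,3) (4,5) (4,6) (5,4) (5,5) (5,6) (6,4) (6,5) (6,6)] -> total=27
Click 3 (2,2) count=2: revealed 0 new [(none)] -> total=27
Click 4 (6,4) count=2: revealed 0 new [(none)] -> total=27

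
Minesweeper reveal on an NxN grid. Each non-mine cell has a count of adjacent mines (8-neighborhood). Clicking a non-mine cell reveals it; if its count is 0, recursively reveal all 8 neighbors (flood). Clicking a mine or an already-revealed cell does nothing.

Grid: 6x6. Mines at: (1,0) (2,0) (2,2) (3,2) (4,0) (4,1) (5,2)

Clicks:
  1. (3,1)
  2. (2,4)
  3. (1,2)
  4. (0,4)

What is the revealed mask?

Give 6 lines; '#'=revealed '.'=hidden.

Answer: .#####
.#####
...###
.#.###
...###
...###

Derivation:
Click 1 (3,1) count=5: revealed 1 new [(3,1)] -> total=1
Click 2 (2,4) count=0: revealed 22 new [(0,1) (0,2) (0,3) (0,4) (0,5) (1,1) (1,2) (1,3) (1,4) (1,5) (2,3) (2,4) (2,5) (3,3) (3,4) (3,5) (4,3) (4,4) (4,5) (5,3) (5,4) (5,5)] -> total=23
Click 3 (1,2) count=1: revealed 0 new [(none)] -> total=23
Click 4 (0,4) count=0: revealed 0 new [(none)] -> total=23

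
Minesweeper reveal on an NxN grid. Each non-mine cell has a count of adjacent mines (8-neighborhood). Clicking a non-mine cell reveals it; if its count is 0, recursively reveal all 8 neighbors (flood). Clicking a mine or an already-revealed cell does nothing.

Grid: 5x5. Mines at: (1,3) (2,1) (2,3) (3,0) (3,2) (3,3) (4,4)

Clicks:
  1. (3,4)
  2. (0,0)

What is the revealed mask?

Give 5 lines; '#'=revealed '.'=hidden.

Answer: ###..
###..
.....
....#
.....

Derivation:
Click 1 (3,4) count=3: revealed 1 new [(3,4)] -> total=1
Click 2 (0,0) count=0: revealed 6 new [(0,0) (0,1) (0,2) (1,0) (1,1) (1,2)] -> total=7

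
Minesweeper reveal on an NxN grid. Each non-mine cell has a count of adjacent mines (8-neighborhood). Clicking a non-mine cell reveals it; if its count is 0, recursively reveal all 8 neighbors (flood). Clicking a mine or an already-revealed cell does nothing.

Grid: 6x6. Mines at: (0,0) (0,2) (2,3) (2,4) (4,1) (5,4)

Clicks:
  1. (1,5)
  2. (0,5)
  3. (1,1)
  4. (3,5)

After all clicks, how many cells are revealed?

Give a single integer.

Click 1 (1,5) count=1: revealed 1 new [(1,5)] -> total=1
Click 2 (0,5) count=0: revealed 5 new [(0,3) (0,4) (0,5) (1,3) (1,4)] -> total=6
Click 3 (1,1) count=2: revealed 1 new [(1,1)] -> total=7
Click 4 (3,5) count=1: revealed 1 new [(3,5)] -> total=8

Answer: 8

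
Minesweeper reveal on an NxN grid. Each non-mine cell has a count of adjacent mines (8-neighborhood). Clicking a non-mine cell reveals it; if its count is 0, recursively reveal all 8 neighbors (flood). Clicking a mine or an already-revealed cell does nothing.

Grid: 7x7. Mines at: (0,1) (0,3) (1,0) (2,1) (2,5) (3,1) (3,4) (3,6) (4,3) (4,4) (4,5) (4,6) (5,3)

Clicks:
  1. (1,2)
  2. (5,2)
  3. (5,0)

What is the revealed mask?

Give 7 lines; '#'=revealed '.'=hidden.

Answer: .......
..#....
.......
.......
###....
###....
###....

Derivation:
Click 1 (1,2) count=3: revealed 1 new [(1,2)] -> total=1
Click 2 (5,2) count=2: revealed 1 new [(5,2)] -> total=2
Click 3 (5,0) count=0: revealed 8 new [(4,0) (4,1) (4,2) (5,0) (5,1) (6,0) (6,1) (6,2)] -> total=10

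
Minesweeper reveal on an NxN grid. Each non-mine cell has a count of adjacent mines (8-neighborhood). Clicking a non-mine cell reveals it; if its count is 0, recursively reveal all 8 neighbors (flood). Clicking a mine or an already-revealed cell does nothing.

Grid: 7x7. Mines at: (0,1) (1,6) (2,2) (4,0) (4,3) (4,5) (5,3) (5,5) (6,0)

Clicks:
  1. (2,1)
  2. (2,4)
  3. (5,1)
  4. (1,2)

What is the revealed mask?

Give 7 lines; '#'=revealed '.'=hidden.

Click 1 (2,1) count=1: revealed 1 new [(2,1)] -> total=1
Click 2 (2,4) count=0: revealed 14 new [(0,2) (0,3) (0,4) (0,5) (1,2) (1,3) (1,4) (1,5) (2,3) (2,4) (2,5) (3,3) (3,4) (3,5)] -> total=15
Click 3 (5,1) count=2: revealed 1 new [(5,1)] -> total=16
Click 4 (1,2) count=2: revealed 0 new [(none)] -> total=16

Answer: ..####.
..####.
.#.###.
...###.
.......
.#.....
.......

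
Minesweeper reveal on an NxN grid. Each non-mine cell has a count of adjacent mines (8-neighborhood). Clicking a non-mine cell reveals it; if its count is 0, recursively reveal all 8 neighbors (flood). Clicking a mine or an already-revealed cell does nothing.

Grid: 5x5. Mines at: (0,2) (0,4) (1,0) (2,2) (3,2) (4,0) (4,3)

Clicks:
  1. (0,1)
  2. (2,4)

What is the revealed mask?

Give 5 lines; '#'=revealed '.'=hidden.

Answer: .#...
...##
...##
...##
.....

Derivation:
Click 1 (0,1) count=2: revealed 1 new [(0,1)] -> total=1
Click 2 (2,4) count=0: revealed 6 new [(1,3) (1,4) (2,3) (2,4) (3,3) (3,4)] -> total=7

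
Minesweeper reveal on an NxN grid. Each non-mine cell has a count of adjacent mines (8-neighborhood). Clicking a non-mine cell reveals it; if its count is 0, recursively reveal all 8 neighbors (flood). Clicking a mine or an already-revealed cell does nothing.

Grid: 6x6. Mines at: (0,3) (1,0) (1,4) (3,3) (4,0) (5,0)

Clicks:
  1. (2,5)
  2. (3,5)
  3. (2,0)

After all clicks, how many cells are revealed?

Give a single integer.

Click 1 (2,5) count=1: revealed 1 new [(2,5)] -> total=1
Click 2 (3,5) count=0: revealed 13 new [(2,4) (3,4) (3,5) (4,1) (4,2) (4,3) (4,4) (4,5) (5,1) (5,2) (5,3) (5,4) (5,5)] -> total=14
Click 3 (2,0) count=1: revealed 1 new [(2,0)] -> total=15

Answer: 15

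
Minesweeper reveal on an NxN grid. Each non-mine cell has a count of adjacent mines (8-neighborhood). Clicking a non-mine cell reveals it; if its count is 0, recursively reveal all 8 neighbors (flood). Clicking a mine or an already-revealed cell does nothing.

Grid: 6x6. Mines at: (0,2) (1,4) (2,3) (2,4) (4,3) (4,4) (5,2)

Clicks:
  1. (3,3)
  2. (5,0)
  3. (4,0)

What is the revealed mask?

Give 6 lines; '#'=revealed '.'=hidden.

Click 1 (3,3) count=4: revealed 1 new [(3,3)] -> total=1
Click 2 (5,0) count=0: revealed 16 new [(0,0) (0,1) (1,0) (1,1) (1,2) (2,0) (2,1) (2,2) (3,0) (3,1) (3,2) (4,0) (4,1) (4,2) (5,0) (5,1)] -> total=17
Click 3 (4,0) count=0: revealed 0 new [(none)] -> total=17

Answer: ##....
###...
###...
####..
###...
##....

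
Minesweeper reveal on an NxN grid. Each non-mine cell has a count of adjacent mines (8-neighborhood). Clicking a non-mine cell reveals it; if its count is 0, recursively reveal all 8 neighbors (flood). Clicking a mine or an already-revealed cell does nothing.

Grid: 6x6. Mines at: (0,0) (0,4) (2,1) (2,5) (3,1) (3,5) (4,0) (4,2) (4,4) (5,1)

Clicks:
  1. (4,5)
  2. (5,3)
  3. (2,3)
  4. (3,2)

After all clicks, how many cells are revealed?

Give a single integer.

Click 1 (4,5) count=2: revealed 1 new [(4,5)] -> total=1
Click 2 (5,3) count=2: revealed 1 new [(5,3)] -> total=2
Click 3 (2,3) count=0: revealed 9 new [(1,2) (1,3) (1,4) (2,2) (2,3) (2,4) (3,2) (3,3) (3,4)] -> total=11
Click 4 (3,2) count=3: revealed 0 new [(none)] -> total=11

Answer: 11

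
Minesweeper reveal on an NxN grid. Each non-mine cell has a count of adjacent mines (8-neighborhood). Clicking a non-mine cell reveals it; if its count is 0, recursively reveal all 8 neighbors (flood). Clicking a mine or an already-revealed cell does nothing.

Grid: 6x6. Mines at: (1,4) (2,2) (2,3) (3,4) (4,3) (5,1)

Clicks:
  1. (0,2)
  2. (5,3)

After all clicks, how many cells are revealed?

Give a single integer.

Click 1 (0,2) count=0: revealed 14 new [(0,0) (0,1) (0,2) (0,3) (1,0) (1,1) (1,2) (1,3) (2,0) (2,1) (3,0) (3,1) (4,0) (4,1)] -> total=14
Click 2 (5,3) count=1: revealed 1 new [(5,3)] -> total=15

Answer: 15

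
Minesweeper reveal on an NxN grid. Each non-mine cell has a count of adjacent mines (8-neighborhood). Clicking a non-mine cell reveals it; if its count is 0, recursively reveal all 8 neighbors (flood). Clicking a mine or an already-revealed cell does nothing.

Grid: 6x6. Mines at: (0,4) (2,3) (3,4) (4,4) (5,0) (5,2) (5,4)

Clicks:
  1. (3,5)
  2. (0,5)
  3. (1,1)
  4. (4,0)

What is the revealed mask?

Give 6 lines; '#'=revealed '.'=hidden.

Answer: ####.#
####..
###...
###..#
###...
......

Derivation:
Click 1 (3,5) count=2: revealed 1 new [(3,5)] -> total=1
Click 2 (0,5) count=1: revealed 1 new [(0,5)] -> total=2
Click 3 (1,1) count=0: revealed 17 new [(0,0) (0,1) (0,2) (0,3) (1,0) (1,1) (1,2) (1,3) (2,0) (2,1) (2,2) (3,0) (3,1) (3,2) (4,0) (4,1) (4,2)] -> total=19
Click 4 (4,0) count=1: revealed 0 new [(none)] -> total=19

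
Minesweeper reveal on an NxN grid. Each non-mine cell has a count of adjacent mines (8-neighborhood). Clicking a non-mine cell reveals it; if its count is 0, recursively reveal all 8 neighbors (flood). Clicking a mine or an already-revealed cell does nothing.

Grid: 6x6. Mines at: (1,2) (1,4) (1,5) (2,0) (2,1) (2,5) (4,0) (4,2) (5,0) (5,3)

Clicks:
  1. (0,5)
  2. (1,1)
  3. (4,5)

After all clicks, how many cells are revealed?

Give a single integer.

Click 1 (0,5) count=2: revealed 1 new [(0,5)] -> total=1
Click 2 (1,1) count=3: revealed 1 new [(1,1)] -> total=2
Click 3 (4,5) count=0: revealed 6 new [(3,4) (3,5) (4,4) (4,5) (5,4) (5,5)] -> total=8

Answer: 8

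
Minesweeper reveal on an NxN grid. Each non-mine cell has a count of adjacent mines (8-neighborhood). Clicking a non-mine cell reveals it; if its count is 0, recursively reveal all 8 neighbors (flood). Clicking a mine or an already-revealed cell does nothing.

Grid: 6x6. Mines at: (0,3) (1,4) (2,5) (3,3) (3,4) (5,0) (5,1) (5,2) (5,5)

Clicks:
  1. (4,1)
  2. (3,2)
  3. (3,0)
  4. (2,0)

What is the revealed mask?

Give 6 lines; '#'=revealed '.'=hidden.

Click 1 (4,1) count=3: revealed 1 new [(4,1)] -> total=1
Click 2 (3,2) count=1: revealed 1 new [(3,2)] -> total=2
Click 3 (3,0) count=0: revealed 13 new [(0,0) (0,1) (0,2) (1,0) (1,1) (1,2) (2,0) (2,1) (2,2) (3,0) (3,1) (4,0) (4,2)] -> total=15
Click 4 (2,0) count=0: revealed 0 new [(none)] -> total=15

Answer: ###...
###...
###...
###...
###...
......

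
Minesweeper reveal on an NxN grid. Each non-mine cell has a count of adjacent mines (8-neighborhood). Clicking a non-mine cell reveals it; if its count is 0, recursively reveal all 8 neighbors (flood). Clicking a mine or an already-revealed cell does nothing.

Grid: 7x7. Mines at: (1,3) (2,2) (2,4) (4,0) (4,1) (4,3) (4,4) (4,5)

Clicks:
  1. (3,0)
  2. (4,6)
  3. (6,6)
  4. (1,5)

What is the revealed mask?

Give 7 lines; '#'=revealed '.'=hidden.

Click 1 (3,0) count=2: revealed 1 new [(3,0)] -> total=1
Click 2 (4,6) count=1: revealed 1 new [(4,6)] -> total=2
Click 3 (6,6) count=0: revealed 14 new [(5,0) (5,1) (5,2) (5,3) (5,4) (5,5) (5,6) (6,0) (6,1) (6,2) (6,3) (6,4) (6,5) (6,6)] -> total=16
Click 4 (1,5) count=1: revealed 1 new [(1,5)] -> total=17

Answer: .......
.....#.
.......
#......
......#
#######
#######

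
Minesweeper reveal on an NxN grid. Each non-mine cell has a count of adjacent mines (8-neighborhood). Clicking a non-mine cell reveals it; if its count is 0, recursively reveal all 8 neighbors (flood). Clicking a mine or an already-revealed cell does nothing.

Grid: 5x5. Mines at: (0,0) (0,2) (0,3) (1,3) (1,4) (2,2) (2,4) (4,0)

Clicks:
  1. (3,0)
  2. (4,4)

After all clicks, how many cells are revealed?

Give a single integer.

Click 1 (3,0) count=1: revealed 1 new [(3,0)] -> total=1
Click 2 (4,4) count=0: revealed 8 new [(3,1) (3,2) (3,3) (3,4) (4,1) (4,2) (4,3) (4,4)] -> total=9

Answer: 9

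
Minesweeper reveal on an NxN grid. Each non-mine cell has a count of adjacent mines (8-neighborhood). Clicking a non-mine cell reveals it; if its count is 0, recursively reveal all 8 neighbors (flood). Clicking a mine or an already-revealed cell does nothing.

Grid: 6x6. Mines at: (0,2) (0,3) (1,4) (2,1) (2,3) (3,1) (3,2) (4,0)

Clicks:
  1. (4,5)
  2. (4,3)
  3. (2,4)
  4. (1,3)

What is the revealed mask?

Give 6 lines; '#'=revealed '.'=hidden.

Answer: ......
...#..
....##
...###
.#####
.#####

Derivation:
Click 1 (4,5) count=0: revealed 15 new [(2,4) (2,5) (3,3) (3,4) (3,5) (4,1) (4,2) (4,3) (4,4) (4,5) (5,1) (5,2) (5,3) (5,4) (5,5)] -> total=15
Click 2 (4,3) count=1: revealed 0 new [(none)] -> total=15
Click 3 (2,4) count=2: revealed 0 new [(none)] -> total=15
Click 4 (1,3) count=4: revealed 1 new [(1,3)] -> total=16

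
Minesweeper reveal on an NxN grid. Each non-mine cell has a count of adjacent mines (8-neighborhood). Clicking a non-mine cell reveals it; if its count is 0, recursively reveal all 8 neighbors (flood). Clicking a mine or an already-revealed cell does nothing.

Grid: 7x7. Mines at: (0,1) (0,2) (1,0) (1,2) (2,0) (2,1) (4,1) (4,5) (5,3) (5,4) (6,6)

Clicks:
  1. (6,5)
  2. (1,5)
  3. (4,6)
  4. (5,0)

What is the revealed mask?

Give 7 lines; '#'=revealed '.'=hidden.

Click 1 (6,5) count=2: revealed 1 new [(6,5)] -> total=1
Click 2 (1,5) count=0: revealed 21 new [(0,3) (0,4) (0,5) (0,6) (1,3) (1,4) (1,5) (1,6) (2,2) (2,3) (2,4) (2,5) (2,6) (3,2) (3,3) (3,4) (3,5) (3,6) (4,2) (4,3) (4,4)] -> total=22
Click 3 (4,6) count=1: revealed 1 new [(4,6)] -> total=23
Click 4 (5,0) count=1: revealed 1 new [(5,0)] -> total=24

Answer: ...####
...####
..#####
..#####
..###.#
#......
.....#.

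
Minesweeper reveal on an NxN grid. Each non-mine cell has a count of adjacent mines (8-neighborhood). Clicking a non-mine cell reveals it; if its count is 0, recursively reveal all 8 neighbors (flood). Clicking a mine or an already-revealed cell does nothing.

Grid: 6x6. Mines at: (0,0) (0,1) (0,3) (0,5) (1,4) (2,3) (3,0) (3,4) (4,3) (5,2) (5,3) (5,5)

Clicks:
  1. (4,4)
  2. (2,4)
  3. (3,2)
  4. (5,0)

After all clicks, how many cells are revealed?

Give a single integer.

Answer: 7

Derivation:
Click 1 (4,4) count=4: revealed 1 new [(4,4)] -> total=1
Click 2 (2,4) count=3: revealed 1 new [(2,4)] -> total=2
Click 3 (3,2) count=2: revealed 1 new [(3,2)] -> total=3
Click 4 (5,0) count=0: revealed 4 new [(4,0) (4,1) (5,0) (5,1)] -> total=7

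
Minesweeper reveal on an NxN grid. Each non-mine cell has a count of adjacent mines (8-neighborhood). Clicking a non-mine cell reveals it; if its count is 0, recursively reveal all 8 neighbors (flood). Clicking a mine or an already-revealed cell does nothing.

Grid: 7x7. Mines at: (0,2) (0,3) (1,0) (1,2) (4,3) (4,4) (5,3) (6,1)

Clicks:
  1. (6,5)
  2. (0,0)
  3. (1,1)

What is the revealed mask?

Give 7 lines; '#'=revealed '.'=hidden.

Answer: #...###
.#.####
...####
...####
.....##
....###
....###

Derivation:
Click 1 (6,5) count=0: revealed 23 new [(0,4) (0,5) (0,6) (1,3) (1,4) (1,5) (1,6) (2,3) (2,4) (2,5) (2,6) (3,3) (3,4) (3,5) (3,6) (4,5) (4,6) (5,4) (5,5) (5,6) (6,4) (6,5) (6,6)] -> total=23
Click 2 (0,0) count=1: revealed 1 new [(0,0)] -> total=24
Click 3 (1,1) count=3: revealed 1 new [(1,1)] -> total=25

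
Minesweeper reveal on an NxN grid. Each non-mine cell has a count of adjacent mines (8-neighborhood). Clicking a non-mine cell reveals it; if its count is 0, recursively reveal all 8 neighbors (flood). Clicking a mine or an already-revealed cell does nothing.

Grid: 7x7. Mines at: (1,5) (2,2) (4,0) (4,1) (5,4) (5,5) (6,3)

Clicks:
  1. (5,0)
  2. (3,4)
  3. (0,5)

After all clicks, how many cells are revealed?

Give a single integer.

Click 1 (5,0) count=2: revealed 1 new [(5,0)] -> total=1
Click 2 (3,4) count=0: revealed 12 new [(2,3) (2,4) (2,5) (2,6) (3,3) (3,4) (3,5) (3,6) (4,3) (4,4) (4,5) (4,6)] -> total=13
Click 3 (0,5) count=1: revealed 1 new [(0,5)] -> total=14

Answer: 14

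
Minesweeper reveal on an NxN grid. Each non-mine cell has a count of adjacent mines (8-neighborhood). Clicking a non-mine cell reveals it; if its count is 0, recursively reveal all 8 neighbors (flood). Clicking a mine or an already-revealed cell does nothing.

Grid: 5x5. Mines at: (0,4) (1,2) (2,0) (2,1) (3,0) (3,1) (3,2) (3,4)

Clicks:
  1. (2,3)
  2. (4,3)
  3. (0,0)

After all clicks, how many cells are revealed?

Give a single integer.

Click 1 (2,3) count=3: revealed 1 new [(2,3)] -> total=1
Click 2 (4,3) count=2: revealed 1 new [(4,3)] -> total=2
Click 3 (0,0) count=0: revealed 4 new [(0,0) (0,1) (1,0) (1,1)] -> total=6

Answer: 6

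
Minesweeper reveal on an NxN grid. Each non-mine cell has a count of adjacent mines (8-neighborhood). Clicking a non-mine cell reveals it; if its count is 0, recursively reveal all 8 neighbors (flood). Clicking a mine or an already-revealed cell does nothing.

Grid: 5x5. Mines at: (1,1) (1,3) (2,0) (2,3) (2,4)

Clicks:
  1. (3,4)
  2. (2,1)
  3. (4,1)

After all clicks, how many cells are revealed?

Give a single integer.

Click 1 (3,4) count=2: revealed 1 new [(3,4)] -> total=1
Click 2 (2,1) count=2: revealed 1 new [(2,1)] -> total=2
Click 3 (4,1) count=0: revealed 9 new [(3,0) (3,1) (3,2) (3,3) (4,0) (4,1) (4,2) (4,3) (4,4)] -> total=11

Answer: 11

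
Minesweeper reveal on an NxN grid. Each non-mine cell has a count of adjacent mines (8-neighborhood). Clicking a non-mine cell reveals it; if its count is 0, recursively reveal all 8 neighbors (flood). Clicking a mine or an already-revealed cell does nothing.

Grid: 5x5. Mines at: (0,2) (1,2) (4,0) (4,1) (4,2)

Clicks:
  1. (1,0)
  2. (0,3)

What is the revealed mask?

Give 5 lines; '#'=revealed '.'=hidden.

Answer: ##.#.
##...
##...
##...
.....

Derivation:
Click 1 (1,0) count=0: revealed 8 new [(0,0) (0,1) (1,0) (1,1) (2,0) (2,1) (3,0) (3,1)] -> total=8
Click 2 (0,3) count=2: revealed 1 new [(0,3)] -> total=9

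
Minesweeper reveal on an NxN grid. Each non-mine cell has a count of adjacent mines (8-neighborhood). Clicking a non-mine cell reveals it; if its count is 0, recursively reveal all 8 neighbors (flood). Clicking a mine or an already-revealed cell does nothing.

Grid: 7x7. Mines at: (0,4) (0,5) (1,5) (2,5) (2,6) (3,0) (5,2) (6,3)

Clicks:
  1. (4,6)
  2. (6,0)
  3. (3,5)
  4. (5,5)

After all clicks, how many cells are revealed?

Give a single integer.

Click 1 (4,6) count=0: revealed 33 new [(0,0) (0,1) (0,2) (0,3) (1,0) (1,1) (1,2) (1,3) (1,4) (2,0) (2,1) (2,2) (2,3) (2,4) (3,1) (3,2) (3,3) (3,4) (3,5) (3,6) (4,1) (4,2) (4,3) (4,4) (4,5) (4,6) (5,3) (5,4) (5,5) (5,6) (6,4) (6,5) (6,6)] -> total=33
Click 2 (6,0) count=0: revealed 5 new [(4,0) (5,0) (5,1) (6,0) (6,1)] -> total=38
Click 3 (3,5) count=2: revealed 0 new [(none)] -> total=38
Click 4 (5,5) count=0: revealed 0 new [(none)] -> total=38

Answer: 38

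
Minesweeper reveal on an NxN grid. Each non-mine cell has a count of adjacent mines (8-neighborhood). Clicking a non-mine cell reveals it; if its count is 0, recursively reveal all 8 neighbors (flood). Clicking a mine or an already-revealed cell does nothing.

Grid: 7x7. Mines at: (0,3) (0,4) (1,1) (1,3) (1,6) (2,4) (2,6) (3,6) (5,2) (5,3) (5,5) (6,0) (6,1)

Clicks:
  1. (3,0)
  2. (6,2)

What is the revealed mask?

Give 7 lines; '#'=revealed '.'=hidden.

Answer: .......
.......
####...
####...
####...
##.....
..#....

Derivation:
Click 1 (3,0) count=0: revealed 14 new [(2,0) (2,1) (2,2) (2,3) (3,0) (3,1) (3,2) (3,3) (4,0) (4,1) (4,2) (4,3) (5,0) (5,1)] -> total=14
Click 2 (6,2) count=3: revealed 1 new [(6,2)] -> total=15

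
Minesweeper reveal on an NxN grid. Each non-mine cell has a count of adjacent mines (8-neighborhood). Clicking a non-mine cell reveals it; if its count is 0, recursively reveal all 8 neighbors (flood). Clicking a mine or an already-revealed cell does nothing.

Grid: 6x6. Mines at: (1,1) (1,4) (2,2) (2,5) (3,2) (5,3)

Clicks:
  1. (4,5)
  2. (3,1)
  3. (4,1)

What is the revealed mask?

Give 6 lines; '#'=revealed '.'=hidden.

Click 1 (4,5) count=0: revealed 6 new [(3,4) (3,5) (4,4) (4,5) (5,4) (5,5)] -> total=6
Click 2 (3,1) count=2: revealed 1 new [(3,1)] -> total=7
Click 3 (4,1) count=1: revealed 1 new [(4,1)] -> total=8

Answer: ......
......
......
.#..##
.#..##
....##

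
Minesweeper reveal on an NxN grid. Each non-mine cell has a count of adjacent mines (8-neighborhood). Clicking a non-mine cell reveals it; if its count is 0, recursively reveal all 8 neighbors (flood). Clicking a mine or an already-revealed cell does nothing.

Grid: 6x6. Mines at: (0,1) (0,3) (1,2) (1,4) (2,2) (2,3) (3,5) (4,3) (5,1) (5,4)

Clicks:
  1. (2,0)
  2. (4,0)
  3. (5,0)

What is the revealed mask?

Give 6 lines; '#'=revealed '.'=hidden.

Answer: ......
##....
##....
##....
##....
#.....

Derivation:
Click 1 (2,0) count=0: revealed 8 new [(1,0) (1,1) (2,0) (2,1) (3,0) (3,1) (4,0) (4,1)] -> total=8
Click 2 (4,0) count=1: revealed 0 new [(none)] -> total=8
Click 3 (5,0) count=1: revealed 1 new [(5,0)] -> total=9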